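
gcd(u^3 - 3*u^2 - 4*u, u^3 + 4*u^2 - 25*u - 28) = u^2 - 3*u - 4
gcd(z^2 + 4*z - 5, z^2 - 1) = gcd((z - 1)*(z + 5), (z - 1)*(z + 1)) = z - 1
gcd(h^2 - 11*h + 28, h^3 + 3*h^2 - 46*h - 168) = h - 7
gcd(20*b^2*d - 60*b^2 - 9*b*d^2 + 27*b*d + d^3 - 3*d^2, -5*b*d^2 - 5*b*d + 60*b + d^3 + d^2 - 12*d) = 5*b*d - 15*b - d^2 + 3*d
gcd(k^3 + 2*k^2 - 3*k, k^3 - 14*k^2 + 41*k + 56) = 1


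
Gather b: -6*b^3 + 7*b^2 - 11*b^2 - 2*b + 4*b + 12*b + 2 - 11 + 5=-6*b^3 - 4*b^2 + 14*b - 4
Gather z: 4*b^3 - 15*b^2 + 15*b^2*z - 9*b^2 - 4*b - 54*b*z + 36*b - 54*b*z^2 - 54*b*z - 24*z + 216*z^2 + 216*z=4*b^3 - 24*b^2 + 32*b + z^2*(216 - 54*b) + z*(15*b^2 - 108*b + 192)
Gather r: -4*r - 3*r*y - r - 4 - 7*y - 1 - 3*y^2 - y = r*(-3*y - 5) - 3*y^2 - 8*y - 5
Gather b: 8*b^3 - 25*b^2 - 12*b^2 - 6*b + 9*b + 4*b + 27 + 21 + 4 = 8*b^3 - 37*b^2 + 7*b + 52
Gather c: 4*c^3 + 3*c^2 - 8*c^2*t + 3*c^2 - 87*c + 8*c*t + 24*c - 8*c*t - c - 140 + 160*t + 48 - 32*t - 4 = 4*c^3 + c^2*(6 - 8*t) - 64*c + 128*t - 96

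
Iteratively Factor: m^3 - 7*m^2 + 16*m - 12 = (m - 3)*(m^2 - 4*m + 4) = (m - 3)*(m - 2)*(m - 2)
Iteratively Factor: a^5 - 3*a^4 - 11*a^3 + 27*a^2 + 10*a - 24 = (a - 4)*(a^4 + a^3 - 7*a^2 - a + 6) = (a - 4)*(a - 2)*(a^3 + 3*a^2 - a - 3) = (a - 4)*(a - 2)*(a + 3)*(a^2 - 1) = (a - 4)*(a - 2)*(a - 1)*(a + 3)*(a + 1)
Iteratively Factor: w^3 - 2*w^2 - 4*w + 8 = (w - 2)*(w^2 - 4) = (w - 2)^2*(w + 2)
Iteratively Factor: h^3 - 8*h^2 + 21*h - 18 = (h - 3)*(h^2 - 5*h + 6) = (h - 3)*(h - 2)*(h - 3)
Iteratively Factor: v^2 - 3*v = (v - 3)*(v)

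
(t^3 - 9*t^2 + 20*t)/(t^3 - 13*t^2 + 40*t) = (t - 4)/(t - 8)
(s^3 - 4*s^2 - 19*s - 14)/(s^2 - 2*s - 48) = (-s^3 + 4*s^2 + 19*s + 14)/(-s^2 + 2*s + 48)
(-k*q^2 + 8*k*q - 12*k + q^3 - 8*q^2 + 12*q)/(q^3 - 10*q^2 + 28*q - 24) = (-k + q)/(q - 2)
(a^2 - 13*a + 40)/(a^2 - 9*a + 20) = (a - 8)/(a - 4)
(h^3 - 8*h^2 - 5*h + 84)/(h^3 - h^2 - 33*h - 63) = (h - 4)/(h + 3)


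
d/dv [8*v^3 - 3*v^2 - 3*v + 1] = 24*v^2 - 6*v - 3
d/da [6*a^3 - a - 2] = 18*a^2 - 1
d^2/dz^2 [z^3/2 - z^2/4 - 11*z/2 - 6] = 3*z - 1/2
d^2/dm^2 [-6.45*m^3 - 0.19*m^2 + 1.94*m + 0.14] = -38.7*m - 0.38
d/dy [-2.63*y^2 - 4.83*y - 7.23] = -5.26*y - 4.83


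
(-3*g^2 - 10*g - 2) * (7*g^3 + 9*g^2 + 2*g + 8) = -21*g^5 - 97*g^4 - 110*g^3 - 62*g^2 - 84*g - 16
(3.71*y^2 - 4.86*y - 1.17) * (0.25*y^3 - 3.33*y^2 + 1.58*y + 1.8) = 0.9275*y^5 - 13.5693*y^4 + 21.7531*y^3 + 2.8953*y^2 - 10.5966*y - 2.106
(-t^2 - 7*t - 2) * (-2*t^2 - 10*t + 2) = 2*t^4 + 24*t^3 + 72*t^2 + 6*t - 4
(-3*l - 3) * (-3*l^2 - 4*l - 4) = 9*l^3 + 21*l^2 + 24*l + 12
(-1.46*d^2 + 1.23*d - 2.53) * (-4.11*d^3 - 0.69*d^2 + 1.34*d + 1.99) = 6.0006*d^5 - 4.0479*d^4 + 7.5932*d^3 + 0.4885*d^2 - 0.9425*d - 5.0347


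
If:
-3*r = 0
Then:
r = 0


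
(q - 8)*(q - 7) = q^2 - 15*q + 56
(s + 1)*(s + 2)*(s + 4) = s^3 + 7*s^2 + 14*s + 8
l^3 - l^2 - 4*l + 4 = (l - 2)*(l - 1)*(l + 2)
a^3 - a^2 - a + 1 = (a - 1)^2*(a + 1)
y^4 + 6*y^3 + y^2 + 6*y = y*(y + 6)*(y - I)*(y + I)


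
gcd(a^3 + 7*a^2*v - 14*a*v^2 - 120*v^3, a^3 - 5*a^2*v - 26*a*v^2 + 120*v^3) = -a^2 - a*v + 20*v^2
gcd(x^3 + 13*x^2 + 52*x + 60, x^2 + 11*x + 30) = x^2 + 11*x + 30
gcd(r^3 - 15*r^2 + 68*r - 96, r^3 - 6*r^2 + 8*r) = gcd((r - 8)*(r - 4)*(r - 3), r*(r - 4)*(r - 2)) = r - 4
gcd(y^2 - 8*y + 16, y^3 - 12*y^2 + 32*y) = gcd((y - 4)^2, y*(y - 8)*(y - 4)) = y - 4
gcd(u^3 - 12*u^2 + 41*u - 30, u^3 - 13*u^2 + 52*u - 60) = u^2 - 11*u + 30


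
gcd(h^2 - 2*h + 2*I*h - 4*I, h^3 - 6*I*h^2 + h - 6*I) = 1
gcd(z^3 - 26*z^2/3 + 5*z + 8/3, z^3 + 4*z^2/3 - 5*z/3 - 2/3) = z^2 - 2*z/3 - 1/3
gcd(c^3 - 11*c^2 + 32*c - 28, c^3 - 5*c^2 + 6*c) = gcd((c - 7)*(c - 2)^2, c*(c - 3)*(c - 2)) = c - 2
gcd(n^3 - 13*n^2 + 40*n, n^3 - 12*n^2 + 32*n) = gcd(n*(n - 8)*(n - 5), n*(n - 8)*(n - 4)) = n^2 - 8*n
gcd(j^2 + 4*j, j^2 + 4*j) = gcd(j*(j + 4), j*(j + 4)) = j^2 + 4*j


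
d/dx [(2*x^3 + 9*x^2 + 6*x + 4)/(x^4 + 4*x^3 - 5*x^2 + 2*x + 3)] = 2*(-x^6 - 9*x^5 - 32*x^4 - 28*x^3 + 9*x^2 + 47*x + 5)/(x^8 + 8*x^7 + 6*x^6 - 36*x^5 + 47*x^4 + 4*x^3 - 26*x^2 + 12*x + 9)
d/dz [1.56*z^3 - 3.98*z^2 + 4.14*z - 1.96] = 4.68*z^2 - 7.96*z + 4.14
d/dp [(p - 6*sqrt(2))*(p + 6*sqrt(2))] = 2*p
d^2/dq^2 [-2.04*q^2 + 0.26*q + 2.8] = -4.08000000000000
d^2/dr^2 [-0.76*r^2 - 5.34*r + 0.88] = -1.52000000000000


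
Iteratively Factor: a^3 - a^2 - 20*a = (a)*(a^2 - a - 20) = a*(a - 5)*(a + 4)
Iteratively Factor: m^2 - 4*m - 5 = (m - 5)*(m + 1)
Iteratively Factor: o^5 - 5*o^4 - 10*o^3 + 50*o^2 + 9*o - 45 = (o + 3)*(o^4 - 8*o^3 + 14*o^2 + 8*o - 15) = (o + 1)*(o + 3)*(o^3 - 9*o^2 + 23*o - 15) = (o - 1)*(o + 1)*(o + 3)*(o^2 - 8*o + 15) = (o - 3)*(o - 1)*(o + 1)*(o + 3)*(o - 5)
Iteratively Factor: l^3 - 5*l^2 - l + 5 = (l - 5)*(l^2 - 1) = (l - 5)*(l - 1)*(l + 1)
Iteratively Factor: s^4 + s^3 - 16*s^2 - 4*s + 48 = (s + 2)*(s^3 - s^2 - 14*s + 24) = (s - 2)*(s + 2)*(s^2 + s - 12) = (s - 2)*(s + 2)*(s + 4)*(s - 3)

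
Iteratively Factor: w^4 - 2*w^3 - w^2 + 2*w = (w + 1)*(w^3 - 3*w^2 + 2*w) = (w - 1)*(w + 1)*(w^2 - 2*w) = (w - 2)*(w - 1)*(w + 1)*(w)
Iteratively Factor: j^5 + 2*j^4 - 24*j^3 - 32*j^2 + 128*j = (j - 2)*(j^4 + 4*j^3 - 16*j^2 - 64*j) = (j - 4)*(j - 2)*(j^3 + 8*j^2 + 16*j) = (j - 4)*(j - 2)*(j + 4)*(j^2 + 4*j) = j*(j - 4)*(j - 2)*(j + 4)*(j + 4)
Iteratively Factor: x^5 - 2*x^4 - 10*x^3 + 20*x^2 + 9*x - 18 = (x + 3)*(x^4 - 5*x^3 + 5*x^2 + 5*x - 6) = (x + 1)*(x + 3)*(x^3 - 6*x^2 + 11*x - 6) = (x - 3)*(x + 1)*(x + 3)*(x^2 - 3*x + 2) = (x - 3)*(x - 2)*(x + 1)*(x + 3)*(x - 1)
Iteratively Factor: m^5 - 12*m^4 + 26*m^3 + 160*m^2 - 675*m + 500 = (m - 5)*(m^4 - 7*m^3 - 9*m^2 + 115*m - 100) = (m - 5)*(m + 4)*(m^3 - 11*m^2 + 35*m - 25) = (m - 5)*(m - 1)*(m + 4)*(m^2 - 10*m + 25) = (m - 5)^2*(m - 1)*(m + 4)*(m - 5)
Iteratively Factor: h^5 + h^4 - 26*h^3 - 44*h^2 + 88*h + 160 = (h + 4)*(h^4 - 3*h^3 - 14*h^2 + 12*h + 40) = (h + 2)*(h + 4)*(h^3 - 5*h^2 - 4*h + 20) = (h - 2)*(h + 2)*(h + 4)*(h^2 - 3*h - 10) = (h - 2)*(h + 2)^2*(h + 4)*(h - 5)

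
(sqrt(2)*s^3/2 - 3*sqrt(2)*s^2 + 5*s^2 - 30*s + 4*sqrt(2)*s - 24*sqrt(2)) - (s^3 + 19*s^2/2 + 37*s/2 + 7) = -s^3 + sqrt(2)*s^3/2 - 9*s^2/2 - 3*sqrt(2)*s^2 - 97*s/2 + 4*sqrt(2)*s - 24*sqrt(2) - 7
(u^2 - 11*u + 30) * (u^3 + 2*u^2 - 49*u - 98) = u^5 - 9*u^4 - 41*u^3 + 501*u^2 - 392*u - 2940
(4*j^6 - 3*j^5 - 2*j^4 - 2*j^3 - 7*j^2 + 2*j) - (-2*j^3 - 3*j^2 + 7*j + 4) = 4*j^6 - 3*j^5 - 2*j^4 - 4*j^2 - 5*j - 4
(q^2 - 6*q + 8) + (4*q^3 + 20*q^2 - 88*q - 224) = 4*q^3 + 21*q^2 - 94*q - 216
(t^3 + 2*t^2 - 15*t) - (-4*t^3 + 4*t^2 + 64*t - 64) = 5*t^3 - 2*t^2 - 79*t + 64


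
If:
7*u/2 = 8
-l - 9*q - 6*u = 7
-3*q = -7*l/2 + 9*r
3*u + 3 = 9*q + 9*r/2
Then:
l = 2278/77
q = -1291/231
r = 3088/231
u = 16/7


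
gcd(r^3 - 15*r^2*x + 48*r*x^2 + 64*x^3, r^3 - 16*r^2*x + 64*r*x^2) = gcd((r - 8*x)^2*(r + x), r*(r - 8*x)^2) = r^2 - 16*r*x + 64*x^2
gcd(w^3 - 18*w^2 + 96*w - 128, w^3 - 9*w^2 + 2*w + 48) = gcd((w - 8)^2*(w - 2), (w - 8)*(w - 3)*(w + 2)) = w - 8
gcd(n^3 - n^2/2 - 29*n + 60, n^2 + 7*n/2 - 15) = n^2 + 7*n/2 - 15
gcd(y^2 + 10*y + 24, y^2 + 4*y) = y + 4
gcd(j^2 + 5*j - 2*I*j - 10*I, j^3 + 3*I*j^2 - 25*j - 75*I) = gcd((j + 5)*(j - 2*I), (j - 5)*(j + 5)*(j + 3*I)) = j + 5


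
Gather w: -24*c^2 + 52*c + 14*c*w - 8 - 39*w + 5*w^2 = -24*c^2 + 52*c + 5*w^2 + w*(14*c - 39) - 8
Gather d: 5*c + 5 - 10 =5*c - 5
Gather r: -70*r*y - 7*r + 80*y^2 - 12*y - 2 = r*(-70*y - 7) + 80*y^2 - 12*y - 2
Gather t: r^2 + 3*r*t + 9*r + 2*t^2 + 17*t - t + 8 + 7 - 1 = r^2 + 9*r + 2*t^2 + t*(3*r + 16) + 14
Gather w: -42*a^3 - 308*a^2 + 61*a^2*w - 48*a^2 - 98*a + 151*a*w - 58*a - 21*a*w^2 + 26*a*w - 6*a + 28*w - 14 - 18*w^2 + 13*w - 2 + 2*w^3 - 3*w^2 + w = -42*a^3 - 356*a^2 - 162*a + 2*w^3 + w^2*(-21*a - 21) + w*(61*a^2 + 177*a + 42) - 16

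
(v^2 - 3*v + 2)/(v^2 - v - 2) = (v - 1)/(v + 1)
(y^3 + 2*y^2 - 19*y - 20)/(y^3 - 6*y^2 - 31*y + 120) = (y^2 - 3*y - 4)/(y^2 - 11*y + 24)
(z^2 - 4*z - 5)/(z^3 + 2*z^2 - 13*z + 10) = (z^2 - 4*z - 5)/(z^3 + 2*z^2 - 13*z + 10)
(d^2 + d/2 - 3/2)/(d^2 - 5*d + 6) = (2*d^2 + d - 3)/(2*(d^2 - 5*d + 6))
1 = 1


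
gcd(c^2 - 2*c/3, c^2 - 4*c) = c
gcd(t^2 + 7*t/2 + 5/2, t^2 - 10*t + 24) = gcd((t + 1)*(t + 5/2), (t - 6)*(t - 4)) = 1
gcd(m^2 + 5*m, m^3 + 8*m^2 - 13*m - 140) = m + 5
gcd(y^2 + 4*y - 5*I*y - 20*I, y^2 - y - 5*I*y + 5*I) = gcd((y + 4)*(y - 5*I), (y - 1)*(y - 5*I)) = y - 5*I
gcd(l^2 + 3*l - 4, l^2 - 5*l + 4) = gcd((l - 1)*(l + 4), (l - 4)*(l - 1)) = l - 1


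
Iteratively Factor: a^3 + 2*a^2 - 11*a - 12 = (a + 4)*(a^2 - 2*a - 3) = (a + 1)*(a + 4)*(a - 3)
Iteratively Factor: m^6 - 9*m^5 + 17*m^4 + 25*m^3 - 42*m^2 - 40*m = (m - 2)*(m^5 - 7*m^4 + 3*m^3 + 31*m^2 + 20*m) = m*(m - 2)*(m^4 - 7*m^3 + 3*m^2 + 31*m + 20) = m*(m - 2)*(m + 1)*(m^3 - 8*m^2 + 11*m + 20) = m*(m - 2)*(m + 1)^2*(m^2 - 9*m + 20) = m*(m - 5)*(m - 2)*(m + 1)^2*(m - 4)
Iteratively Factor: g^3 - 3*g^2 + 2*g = (g)*(g^2 - 3*g + 2) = g*(g - 1)*(g - 2)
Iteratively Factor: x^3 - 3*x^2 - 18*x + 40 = (x - 2)*(x^2 - x - 20) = (x - 2)*(x + 4)*(x - 5)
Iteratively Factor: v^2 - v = (v - 1)*(v)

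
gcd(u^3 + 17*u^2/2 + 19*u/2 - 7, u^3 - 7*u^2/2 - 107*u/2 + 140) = u + 7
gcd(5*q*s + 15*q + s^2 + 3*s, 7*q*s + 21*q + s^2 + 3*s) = s + 3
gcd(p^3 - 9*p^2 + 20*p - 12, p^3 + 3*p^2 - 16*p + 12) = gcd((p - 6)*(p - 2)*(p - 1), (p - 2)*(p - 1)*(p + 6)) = p^2 - 3*p + 2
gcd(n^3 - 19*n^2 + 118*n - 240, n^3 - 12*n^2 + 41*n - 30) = n^2 - 11*n + 30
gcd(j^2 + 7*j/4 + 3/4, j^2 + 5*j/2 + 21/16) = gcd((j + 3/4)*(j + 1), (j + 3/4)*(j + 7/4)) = j + 3/4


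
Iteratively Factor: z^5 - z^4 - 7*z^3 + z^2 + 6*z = (z)*(z^4 - z^3 - 7*z^2 + z + 6) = z*(z - 3)*(z^3 + 2*z^2 - z - 2) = z*(z - 3)*(z - 1)*(z^2 + 3*z + 2) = z*(z - 3)*(z - 1)*(z + 1)*(z + 2)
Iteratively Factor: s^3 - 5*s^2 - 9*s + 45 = (s - 5)*(s^2 - 9) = (s - 5)*(s - 3)*(s + 3)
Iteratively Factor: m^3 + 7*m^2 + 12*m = (m + 3)*(m^2 + 4*m) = m*(m + 3)*(m + 4)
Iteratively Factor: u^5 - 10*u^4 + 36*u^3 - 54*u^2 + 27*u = (u - 3)*(u^4 - 7*u^3 + 15*u^2 - 9*u) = u*(u - 3)*(u^3 - 7*u^2 + 15*u - 9) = u*(u - 3)^2*(u^2 - 4*u + 3) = u*(u - 3)^2*(u - 1)*(u - 3)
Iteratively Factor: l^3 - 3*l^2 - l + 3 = (l + 1)*(l^2 - 4*l + 3) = (l - 3)*(l + 1)*(l - 1)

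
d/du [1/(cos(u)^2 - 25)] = 2*sin(u)*cos(u)/(cos(u)^2 - 25)^2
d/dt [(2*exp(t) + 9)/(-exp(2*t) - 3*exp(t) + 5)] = (2*exp(2*t) + 18*exp(t) + 37)*exp(t)/(exp(4*t) + 6*exp(3*t) - exp(2*t) - 30*exp(t) + 25)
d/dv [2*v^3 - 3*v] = 6*v^2 - 3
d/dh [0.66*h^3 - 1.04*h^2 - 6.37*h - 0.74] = 1.98*h^2 - 2.08*h - 6.37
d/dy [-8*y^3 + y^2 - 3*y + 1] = -24*y^2 + 2*y - 3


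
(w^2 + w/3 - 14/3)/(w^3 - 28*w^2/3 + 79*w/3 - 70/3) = (3*w + 7)/(3*w^2 - 22*w + 35)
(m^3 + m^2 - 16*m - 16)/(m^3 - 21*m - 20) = (m - 4)/(m - 5)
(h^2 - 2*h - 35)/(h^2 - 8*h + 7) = (h + 5)/(h - 1)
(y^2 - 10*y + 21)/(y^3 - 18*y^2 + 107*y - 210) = (y - 3)/(y^2 - 11*y + 30)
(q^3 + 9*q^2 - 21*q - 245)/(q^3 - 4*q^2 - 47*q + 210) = (q + 7)/(q - 6)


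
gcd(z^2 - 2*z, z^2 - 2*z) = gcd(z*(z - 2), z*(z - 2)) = z^2 - 2*z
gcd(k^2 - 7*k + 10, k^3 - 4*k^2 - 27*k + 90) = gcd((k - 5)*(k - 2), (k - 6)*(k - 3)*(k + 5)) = 1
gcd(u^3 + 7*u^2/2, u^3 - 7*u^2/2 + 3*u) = u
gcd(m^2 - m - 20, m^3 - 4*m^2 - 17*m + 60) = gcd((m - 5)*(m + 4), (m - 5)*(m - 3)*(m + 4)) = m^2 - m - 20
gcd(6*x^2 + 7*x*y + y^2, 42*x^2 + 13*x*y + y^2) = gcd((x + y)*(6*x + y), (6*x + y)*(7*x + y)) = 6*x + y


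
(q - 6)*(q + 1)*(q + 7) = q^3 + 2*q^2 - 41*q - 42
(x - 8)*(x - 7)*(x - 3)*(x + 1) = x^4 - 17*x^3 + 83*x^2 - 67*x - 168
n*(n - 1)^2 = n^3 - 2*n^2 + n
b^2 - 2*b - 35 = (b - 7)*(b + 5)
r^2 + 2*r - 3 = (r - 1)*(r + 3)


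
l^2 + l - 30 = (l - 5)*(l + 6)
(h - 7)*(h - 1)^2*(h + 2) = h^4 - 7*h^3 - 3*h^2 + 23*h - 14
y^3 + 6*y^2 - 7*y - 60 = (y - 3)*(y + 4)*(y + 5)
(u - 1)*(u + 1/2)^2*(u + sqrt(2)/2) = u^4 + sqrt(2)*u^3/2 - 3*u^2/4 - 3*sqrt(2)*u/8 - u/4 - sqrt(2)/8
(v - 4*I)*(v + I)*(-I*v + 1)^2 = -v^4 + I*v^3 - 9*v^2 - 11*I*v + 4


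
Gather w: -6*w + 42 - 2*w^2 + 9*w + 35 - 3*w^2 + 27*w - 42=-5*w^2 + 30*w + 35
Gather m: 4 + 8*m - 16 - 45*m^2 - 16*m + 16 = -45*m^2 - 8*m + 4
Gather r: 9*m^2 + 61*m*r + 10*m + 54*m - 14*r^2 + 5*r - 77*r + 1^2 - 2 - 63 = 9*m^2 + 64*m - 14*r^2 + r*(61*m - 72) - 64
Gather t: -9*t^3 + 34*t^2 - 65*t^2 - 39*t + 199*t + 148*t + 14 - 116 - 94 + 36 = -9*t^3 - 31*t^2 + 308*t - 160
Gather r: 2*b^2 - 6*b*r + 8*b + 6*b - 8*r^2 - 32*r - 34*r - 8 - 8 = 2*b^2 + 14*b - 8*r^2 + r*(-6*b - 66) - 16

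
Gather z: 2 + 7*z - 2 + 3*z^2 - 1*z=3*z^2 + 6*z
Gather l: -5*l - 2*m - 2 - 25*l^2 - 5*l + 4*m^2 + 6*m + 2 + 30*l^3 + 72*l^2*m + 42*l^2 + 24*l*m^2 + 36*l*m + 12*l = 30*l^3 + l^2*(72*m + 17) + l*(24*m^2 + 36*m + 2) + 4*m^2 + 4*m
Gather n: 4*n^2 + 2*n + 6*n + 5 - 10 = 4*n^2 + 8*n - 5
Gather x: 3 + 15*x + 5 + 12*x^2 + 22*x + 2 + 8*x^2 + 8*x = 20*x^2 + 45*x + 10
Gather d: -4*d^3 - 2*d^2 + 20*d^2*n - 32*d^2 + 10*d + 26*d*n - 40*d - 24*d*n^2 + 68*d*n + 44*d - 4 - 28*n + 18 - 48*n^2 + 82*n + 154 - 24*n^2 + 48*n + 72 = -4*d^3 + d^2*(20*n - 34) + d*(-24*n^2 + 94*n + 14) - 72*n^2 + 102*n + 240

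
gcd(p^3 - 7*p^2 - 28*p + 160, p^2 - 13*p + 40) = p - 8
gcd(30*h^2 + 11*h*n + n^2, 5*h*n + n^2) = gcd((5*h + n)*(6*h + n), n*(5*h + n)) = 5*h + n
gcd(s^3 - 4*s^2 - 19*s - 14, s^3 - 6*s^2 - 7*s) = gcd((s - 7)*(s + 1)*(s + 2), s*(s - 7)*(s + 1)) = s^2 - 6*s - 7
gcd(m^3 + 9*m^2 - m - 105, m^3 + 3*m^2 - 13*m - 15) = m^2 + 2*m - 15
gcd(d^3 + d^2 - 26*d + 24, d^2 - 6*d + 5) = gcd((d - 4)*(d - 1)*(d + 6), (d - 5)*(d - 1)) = d - 1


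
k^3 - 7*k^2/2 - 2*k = k*(k - 4)*(k + 1/2)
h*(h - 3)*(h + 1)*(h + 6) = h^4 + 4*h^3 - 15*h^2 - 18*h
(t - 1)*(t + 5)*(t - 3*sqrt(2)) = t^3 - 3*sqrt(2)*t^2 + 4*t^2 - 12*sqrt(2)*t - 5*t + 15*sqrt(2)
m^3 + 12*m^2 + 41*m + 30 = (m + 1)*(m + 5)*(m + 6)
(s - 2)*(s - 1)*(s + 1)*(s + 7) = s^4 + 5*s^3 - 15*s^2 - 5*s + 14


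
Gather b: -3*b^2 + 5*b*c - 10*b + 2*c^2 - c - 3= -3*b^2 + b*(5*c - 10) + 2*c^2 - c - 3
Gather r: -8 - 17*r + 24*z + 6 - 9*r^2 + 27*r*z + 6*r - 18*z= -9*r^2 + r*(27*z - 11) + 6*z - 2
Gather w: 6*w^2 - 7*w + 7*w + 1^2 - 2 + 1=6*w^2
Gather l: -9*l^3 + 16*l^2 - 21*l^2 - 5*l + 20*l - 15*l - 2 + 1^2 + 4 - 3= -9*l^3 - 5*l^2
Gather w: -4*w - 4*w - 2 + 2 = -8*w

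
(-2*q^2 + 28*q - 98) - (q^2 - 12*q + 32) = -3*q^2 + 40*q - 130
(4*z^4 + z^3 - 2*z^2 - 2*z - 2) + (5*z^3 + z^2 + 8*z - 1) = 4*z^4 + 6*z^3 - z^2 + 6*z - 3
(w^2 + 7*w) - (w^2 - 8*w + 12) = 15*w - 12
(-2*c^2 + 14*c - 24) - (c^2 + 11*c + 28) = -3*c^2 + 3*c - 52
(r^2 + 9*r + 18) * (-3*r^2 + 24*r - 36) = -3*r^4 - 3*r^3 + 126*r^2 + 108*r - 648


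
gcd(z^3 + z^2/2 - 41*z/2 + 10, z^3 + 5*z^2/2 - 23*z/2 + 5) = z^2 + 9*z/2 - 5/2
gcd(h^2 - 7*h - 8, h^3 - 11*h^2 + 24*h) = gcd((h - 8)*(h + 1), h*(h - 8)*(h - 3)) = h - 8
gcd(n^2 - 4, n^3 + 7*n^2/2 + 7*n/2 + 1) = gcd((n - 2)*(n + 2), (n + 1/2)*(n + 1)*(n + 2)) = n + 2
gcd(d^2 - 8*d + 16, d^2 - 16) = d - 4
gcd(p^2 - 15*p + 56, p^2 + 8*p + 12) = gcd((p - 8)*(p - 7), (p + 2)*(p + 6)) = 1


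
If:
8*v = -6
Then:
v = -3/4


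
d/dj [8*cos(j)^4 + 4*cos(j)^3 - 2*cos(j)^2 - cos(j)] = (-32*cos(j)^3 - 12*cos(j)^2 + 4*cos(j) + 1)*sin(j)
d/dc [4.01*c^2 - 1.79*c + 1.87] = 8.02*c - 1.79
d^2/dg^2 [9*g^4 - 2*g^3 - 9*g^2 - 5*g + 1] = 108*g^2 - 12*g - 18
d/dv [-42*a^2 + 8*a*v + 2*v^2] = 8*a + 4*v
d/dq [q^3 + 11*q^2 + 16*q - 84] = 3*q^2 + 22*q + 16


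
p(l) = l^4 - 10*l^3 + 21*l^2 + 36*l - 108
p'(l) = 4*l^3 - 30*l^2 + 42*l + 36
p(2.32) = -7.35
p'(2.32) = 21.92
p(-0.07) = -110.41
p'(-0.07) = 32.91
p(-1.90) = -18.97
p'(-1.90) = -179.54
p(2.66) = -1.80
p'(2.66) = 10.74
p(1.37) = -41.46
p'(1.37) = 47.52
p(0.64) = -78.81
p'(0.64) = 51.64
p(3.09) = -0.12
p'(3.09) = -2.65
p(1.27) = -46.29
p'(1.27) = 49.15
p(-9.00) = 15120.00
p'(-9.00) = -5688.00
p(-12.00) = 40500.00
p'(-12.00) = -11700.00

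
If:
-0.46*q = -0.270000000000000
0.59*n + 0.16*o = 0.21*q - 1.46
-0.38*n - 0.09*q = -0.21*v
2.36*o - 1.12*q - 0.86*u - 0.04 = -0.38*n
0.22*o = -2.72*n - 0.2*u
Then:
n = -246.51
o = 900.65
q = 0.59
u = 2361.81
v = -445.81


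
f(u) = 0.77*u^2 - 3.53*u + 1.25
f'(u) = 1.54*u - 3.53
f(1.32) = -2.07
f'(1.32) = -1.50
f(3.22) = -2.13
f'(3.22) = 1.43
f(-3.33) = 21.54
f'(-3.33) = -8.66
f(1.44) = -2.24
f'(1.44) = -1.31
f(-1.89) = 10.67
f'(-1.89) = -6.44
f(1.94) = -2.70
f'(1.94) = -0.54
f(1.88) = -2.66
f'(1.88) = -0.63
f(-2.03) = 11.59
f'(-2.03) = -6.66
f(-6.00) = 50.15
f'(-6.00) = -12.77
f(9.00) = 31.85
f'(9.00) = 10.33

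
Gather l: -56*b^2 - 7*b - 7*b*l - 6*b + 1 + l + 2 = -56*b^2 - 13*b + l*(1 - 7*b) + 3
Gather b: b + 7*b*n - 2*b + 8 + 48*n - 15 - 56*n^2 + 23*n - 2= b*(7*n - 1) - 56*n^2 + 71*n - 9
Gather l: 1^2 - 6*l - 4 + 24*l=18*l - 3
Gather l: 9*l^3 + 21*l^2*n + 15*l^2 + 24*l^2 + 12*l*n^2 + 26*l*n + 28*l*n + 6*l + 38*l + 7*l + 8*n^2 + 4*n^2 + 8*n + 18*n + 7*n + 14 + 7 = 9*l^3 + l^2*(21*n + 39) + l*(12*n^2 + 54*n + 51) + 12*n^2 + 33*n + 21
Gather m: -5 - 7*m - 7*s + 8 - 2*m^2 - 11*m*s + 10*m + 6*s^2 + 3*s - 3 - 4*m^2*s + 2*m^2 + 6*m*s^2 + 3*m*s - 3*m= -4*m^2*s + m*(6*s^2 - 8*s) + 6*s^2 - 4*s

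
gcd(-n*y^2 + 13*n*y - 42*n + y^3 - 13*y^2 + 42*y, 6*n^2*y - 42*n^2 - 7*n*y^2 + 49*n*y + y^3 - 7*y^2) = -n*y + 7*n + y^2 - 7*y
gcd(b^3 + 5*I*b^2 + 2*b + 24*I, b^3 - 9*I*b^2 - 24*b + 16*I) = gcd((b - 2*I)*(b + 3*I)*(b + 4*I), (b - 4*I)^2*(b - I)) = 1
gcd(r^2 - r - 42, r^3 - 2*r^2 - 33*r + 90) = r + 6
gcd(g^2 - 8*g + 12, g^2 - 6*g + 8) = g - 2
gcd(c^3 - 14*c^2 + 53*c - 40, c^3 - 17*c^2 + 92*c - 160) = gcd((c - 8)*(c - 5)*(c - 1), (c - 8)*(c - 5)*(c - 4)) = c^2 - 13*c + 40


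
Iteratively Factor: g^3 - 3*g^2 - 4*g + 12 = (g - 3)*(g^2 - 4) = (g - 3)*(g - 2)*(g + 2)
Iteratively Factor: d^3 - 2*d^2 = (d)*(d^2 - 2*d) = d*(d - 2)*(d)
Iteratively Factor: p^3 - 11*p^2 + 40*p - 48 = (p - 4)*(p^2 - 7*p + 12) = (p - 4)*(p - 3)*(p - 4)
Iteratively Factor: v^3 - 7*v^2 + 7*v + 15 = (v + 1)*(v^2 - 8*v + 15) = (v - 3)*(v + 1)*(v - 5)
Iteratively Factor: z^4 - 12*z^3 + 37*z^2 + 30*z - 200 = (z - 4)*(z^3 - 8*z^2 + 5*z + 50) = (z - 5)*(z - 4)*(z^2 - 3*z - 10) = (z - 5)^2*(z - 4)*(z + 2)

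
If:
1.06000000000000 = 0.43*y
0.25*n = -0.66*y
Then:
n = -6.51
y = 2.47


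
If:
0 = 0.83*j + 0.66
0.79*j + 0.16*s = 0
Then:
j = -0.80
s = 3.93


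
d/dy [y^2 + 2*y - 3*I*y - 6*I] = 2*y + 2 - 3*I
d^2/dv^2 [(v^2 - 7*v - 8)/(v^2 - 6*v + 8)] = 2*(-v^3 - 48*v^2 + 312*v - 496)/(v^6 - 18*v^5 + 132*v^4 - 504*v^3 + 1056*v^2 - 1152*v + 512)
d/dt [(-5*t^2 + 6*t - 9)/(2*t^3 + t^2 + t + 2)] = (10*t^4 - 24*t^3 + 43*t^2 - 2*t + 21)/(4*t^6 + 4*t^5 + 5*t^4 + 10*t^3 + 5*t^2 + 4*t + 4)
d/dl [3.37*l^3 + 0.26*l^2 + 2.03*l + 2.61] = 10.11*l^2 + 0.52*l + 2.03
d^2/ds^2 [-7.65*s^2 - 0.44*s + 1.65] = -15.3000000000000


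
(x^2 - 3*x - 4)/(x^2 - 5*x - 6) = (x - 4)/(x - 6)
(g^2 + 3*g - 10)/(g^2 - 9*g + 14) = (g + 5)/(g - 7)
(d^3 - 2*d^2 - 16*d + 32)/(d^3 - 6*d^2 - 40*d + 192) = (d^2 + 2*d - 8)/(d^2 - 2*d - 48)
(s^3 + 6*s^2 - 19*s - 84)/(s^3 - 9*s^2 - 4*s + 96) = (s + 7)/(s - 8)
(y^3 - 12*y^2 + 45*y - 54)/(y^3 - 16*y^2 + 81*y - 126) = (y - 3)/(y - 7)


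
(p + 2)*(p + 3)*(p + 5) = p^3 + 10*p^2 + 31*p + 30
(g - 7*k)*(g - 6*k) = g^2 - 13*g*k + 42*k^2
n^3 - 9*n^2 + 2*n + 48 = (n - 8)*(n - 3)*(n + 2)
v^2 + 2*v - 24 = (v - 4)*(v + 6)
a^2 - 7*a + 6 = (a - 6)*(a - 1)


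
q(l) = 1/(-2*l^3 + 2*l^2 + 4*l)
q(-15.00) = 0.00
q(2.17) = -0.43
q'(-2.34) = 0.05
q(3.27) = -0.03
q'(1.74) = 1.17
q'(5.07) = 0.00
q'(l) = (6*l^2 - 4*l - 4)/(-2*l^3 + 2*l^2 + 4*l)^2 = (3*l^2/2 - l - 1)/(l^2*(-l^2 + l + 2)^2)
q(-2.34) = 0.04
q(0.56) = 0.40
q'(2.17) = 2.85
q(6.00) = 0.00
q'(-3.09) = 0.02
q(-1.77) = 0.10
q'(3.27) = 0.04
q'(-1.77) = 0.21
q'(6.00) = 0.00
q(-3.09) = 0.02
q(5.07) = -0.01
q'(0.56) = -0.69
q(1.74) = 0.40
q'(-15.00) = 0.00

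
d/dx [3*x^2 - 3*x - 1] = 6*x - 3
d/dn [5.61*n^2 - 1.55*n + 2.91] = 11.22*n - 1.55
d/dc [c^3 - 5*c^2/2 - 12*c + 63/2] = 3*c^2 - 5*c - 12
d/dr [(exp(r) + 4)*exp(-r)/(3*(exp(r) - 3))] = (-exp(2*r) - 8*exp(r) + 12)*exp(-r)/(3*(exp(2*r) - 6*exp(r) + 9))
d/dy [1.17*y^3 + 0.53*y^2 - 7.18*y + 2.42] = 3.51*y^2 + 1.06*y - 7.18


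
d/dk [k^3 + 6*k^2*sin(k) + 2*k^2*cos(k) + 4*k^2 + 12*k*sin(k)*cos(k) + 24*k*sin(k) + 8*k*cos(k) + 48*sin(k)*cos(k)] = -2*k^2*sin(k) + 6*k^2*cos(k) + 3*k^2 + 4*k*sin(k) + 28*k*cos(k) + 12*k*cos(2*k) + 8*k + 24*sin(k) + 6*sin(2*k) + 8*cos(k) + 48*cos(2*k)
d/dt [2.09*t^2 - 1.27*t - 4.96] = 4.18*t - 1.27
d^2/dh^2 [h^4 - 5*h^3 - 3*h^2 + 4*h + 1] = 12*h^2 - 30*h - 6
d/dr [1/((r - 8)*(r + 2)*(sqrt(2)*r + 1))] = (-sqrt(2)*(r - 8)*(r + 2) - (r - 8)*(sqrt(2)*r + 1) - (r + 2)*(sqrt(2)*r + 1))/((r - 8)^2*(r + 2)^2*(sqrt(2)*r + 1)^2)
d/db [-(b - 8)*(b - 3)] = 11 - 2*b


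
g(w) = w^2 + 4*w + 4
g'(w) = 2*w + 4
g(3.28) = 27.88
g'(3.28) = 10.56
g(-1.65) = 0.12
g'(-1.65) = 0.70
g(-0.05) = 3.80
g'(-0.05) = 3.90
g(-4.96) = 8.76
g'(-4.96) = -5.92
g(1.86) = 14.90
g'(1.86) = 7.72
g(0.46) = 6.05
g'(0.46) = 4.92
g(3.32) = 28.30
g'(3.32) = 10.64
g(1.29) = 10.82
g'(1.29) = 6.58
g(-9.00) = 49.00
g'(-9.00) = -14.00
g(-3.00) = 1.00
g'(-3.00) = -2.00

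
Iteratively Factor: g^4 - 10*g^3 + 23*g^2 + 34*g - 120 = (g + 2)*(g^3 - 12*g^2 + 47*g - 60) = (g - 4)*(g + 2)*(g^2 - 8*g + 15) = (g - 4)*(g - 3)*(g + 2)*(g - 5)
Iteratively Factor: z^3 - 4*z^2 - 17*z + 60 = (z - 3)*(z^2 - z - 20) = (z - 5)*(z - 3)*(z + 4)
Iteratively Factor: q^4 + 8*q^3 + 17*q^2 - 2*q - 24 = (q - 1)*(q^3 + 9*q^2 + 26*q + 24) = (q - 1)*(q + 4)*(q^2 + 5*q + 6) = (q - 1)*(q + 2)*(q + 4)*(q + 3)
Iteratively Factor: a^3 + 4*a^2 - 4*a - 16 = (a + 2)*(a^2 + 2*a - 8) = (a + 2)*(a + 4)*(a - 2)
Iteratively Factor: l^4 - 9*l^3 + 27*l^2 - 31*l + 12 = (l - 1)*(l^3 - 8*l^2 + 19*l - 12) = (l - 4)*(l - 1)*(l^2 - 4*l + 3) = (l - 4)*(l - 3)*(l - 1)*(l - 1)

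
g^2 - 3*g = g*(g - 3)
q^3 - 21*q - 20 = (q - 5)*(q + 1)*(q + 4)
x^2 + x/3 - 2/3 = (x - 2/3)*(x + 1)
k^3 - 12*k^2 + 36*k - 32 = (k - 8)*(k - 2)^2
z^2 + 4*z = z*(z + 4)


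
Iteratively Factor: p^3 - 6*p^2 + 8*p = (p)*(p^2 - 6*p + 8) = p*(p - 4)*(p - 2)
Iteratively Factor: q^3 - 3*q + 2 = (q + 2)*(q^2 - 2*q + 1) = (q - 1)*(q + 2)*(q - 1)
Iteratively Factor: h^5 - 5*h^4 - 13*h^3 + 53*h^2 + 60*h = (h - 5)*(h^4 - 13*h^2 - 12*h) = h*(h - 5)*(h^3 - 13*h - 12) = h*(h - 5)*(h + 1)*(h^2 - h - 12) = h*(h - 5)*(h + 1)*(h + 3)*(h - 4)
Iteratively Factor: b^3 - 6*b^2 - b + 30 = (b - 5)*(b^2 - b - 6) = (b - 5)*(b + 2)*(b - 3)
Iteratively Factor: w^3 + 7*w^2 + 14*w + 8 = (w + 1)*(w^2 + 6*w + 8) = (w + 1)*(w + 2)*(w + 4)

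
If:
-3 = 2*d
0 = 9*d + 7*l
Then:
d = -3/2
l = 27/14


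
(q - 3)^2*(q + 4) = q^3 - 2*q^2 - 15*q + 36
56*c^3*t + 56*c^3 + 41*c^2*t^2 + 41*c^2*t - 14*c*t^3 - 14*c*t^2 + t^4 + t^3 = (-8*c + t)*(-7*c + t)*(c + t)*(t + 1)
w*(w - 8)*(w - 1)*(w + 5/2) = w^4 - 13*w^3/2 - 29*w^2/2 + 20*w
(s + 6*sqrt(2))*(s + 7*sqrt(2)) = s^2 + 13*sqrt(2)*s + 84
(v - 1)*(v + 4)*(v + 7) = v^3 + 10*v^2 + 17*v - 28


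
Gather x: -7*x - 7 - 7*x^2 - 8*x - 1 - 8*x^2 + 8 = -15*x^2 - 15*x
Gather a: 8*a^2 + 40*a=8*a^2 + 40*a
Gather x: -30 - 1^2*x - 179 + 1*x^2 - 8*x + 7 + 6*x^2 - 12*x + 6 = 7*x^2 - 21*x - 196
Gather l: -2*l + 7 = 7 - 2*l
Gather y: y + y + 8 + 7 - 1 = 2*y + 14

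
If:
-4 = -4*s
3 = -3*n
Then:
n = -1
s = 1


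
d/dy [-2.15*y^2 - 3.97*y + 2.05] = -4.3*y - 3.97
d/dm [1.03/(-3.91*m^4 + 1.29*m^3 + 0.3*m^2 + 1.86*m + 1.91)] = (16.1092*m^3 - 3.9861*m^2 - 0.618*m - 1.9158)/(-3.91*m^4 + 1.29*m^3 + 0.3*m^2 + 1.86*m + 1.91)^2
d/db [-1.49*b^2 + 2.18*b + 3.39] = 2.18 - 2.98*b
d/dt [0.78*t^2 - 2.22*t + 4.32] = 1.56*t - 2.22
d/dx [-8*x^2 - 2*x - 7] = -16*x - 2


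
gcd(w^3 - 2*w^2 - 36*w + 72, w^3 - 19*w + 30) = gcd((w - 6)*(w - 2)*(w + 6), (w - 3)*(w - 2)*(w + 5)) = w - 2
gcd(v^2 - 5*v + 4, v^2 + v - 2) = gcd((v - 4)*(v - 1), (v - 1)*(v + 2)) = v - 1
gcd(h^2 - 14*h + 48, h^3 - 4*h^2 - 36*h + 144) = h - 6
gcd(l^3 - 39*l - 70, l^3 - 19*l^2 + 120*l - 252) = l - 7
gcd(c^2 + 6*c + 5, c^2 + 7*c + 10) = c + 5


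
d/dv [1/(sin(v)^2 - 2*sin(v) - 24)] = 2*(1 - sin(v))*cos(v)/((sin(v) - 6)^2*(sin(v) + 4)^2)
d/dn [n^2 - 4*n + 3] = 2*n - 4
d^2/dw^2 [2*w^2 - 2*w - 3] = 4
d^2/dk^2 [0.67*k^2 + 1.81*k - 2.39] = 1.34000000000000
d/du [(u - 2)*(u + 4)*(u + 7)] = 3*u^2 + 18*u + 6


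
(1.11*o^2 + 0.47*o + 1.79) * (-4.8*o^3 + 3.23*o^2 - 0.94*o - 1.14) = -5.328*o^5 + 1.3293*o^4 - 8.1173*o^3 + 4.0745*o^2 - 2.2184*o - 2.0406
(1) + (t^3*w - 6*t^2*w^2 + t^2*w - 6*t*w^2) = t^3*w - 6*t^2*w^2 + t^2*w - 6*t*w^2 + 1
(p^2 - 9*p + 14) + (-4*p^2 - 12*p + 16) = -3*p^2 - 21*p + 30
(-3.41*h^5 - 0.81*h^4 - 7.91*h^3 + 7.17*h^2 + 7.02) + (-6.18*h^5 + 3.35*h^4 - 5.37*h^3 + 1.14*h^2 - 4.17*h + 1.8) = -9.59*h^5 + 2.54*h^4 - 13.28*h^3 + 8.31*h^2 - 4.17*h + 8.82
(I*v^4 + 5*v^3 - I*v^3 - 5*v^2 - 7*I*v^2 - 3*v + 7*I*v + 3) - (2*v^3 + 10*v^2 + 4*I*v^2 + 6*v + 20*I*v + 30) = I*v^4 + 3*v^3 - I*v^3 - 15*v^2 - 11*I*v^2 - 9*v - 13*I*v - 27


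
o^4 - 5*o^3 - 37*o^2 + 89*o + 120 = (o - 8)*(o - 3)*(o + 1)*(o + 5)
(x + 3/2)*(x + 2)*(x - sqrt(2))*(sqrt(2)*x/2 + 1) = sqrt(2)*x^4/2 + 7*sqrt(2)*x^3/4 + sqrt(2)*x^2/2 - 7*sqrt(2)*x/2 - 3*sqrt(2)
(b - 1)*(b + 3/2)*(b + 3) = b^3 + 7*b^2/2 - 9/2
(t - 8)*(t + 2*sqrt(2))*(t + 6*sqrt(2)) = t^3 - 8*t^2 + 8*sqrt(2)*t^2 - 64*sqrt(2)*t + 24*t - 192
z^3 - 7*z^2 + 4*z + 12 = (z - 6)*(z - 2)*(z + 1)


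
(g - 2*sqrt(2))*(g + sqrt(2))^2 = g^3 - 6*g - 4*sqrt(2)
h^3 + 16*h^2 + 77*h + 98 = (h + 2)*(h + 7)^2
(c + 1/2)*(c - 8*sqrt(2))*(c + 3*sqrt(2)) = c^3 - 5*sqrt(2)*c^2 + c^2/2 - 48*c - 5*sqrt(2)*c/2 - 24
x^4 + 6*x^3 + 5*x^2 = x^2*(x + 1)*(x + 5)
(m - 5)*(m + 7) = m^2 + 2*m - 35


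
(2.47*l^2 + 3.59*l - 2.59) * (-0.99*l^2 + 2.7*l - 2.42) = -2.4453*l^4 + 3.1149*l^3 + 6.2797*l^2 - 15.6808*l + 6.2678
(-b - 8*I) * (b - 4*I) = -b^2 - 4*I*b - 32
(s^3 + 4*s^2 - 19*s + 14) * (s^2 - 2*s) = s^5 + 2*s^4 - 27*s^3 + 52*s^2 - 28*s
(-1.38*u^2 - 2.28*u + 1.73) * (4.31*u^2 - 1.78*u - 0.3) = -5.9478*u^4 - 7.3704*u^3 + 11.9287*u^2 - 2.3954*u - 0.519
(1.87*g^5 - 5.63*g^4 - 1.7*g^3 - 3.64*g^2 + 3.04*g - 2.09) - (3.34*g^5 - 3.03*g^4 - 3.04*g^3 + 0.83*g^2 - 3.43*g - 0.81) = -1.47*g^5 - 2.6*g^4 + 1.34*g^3 - 4.47*g^2 + 6.47*g - 1.28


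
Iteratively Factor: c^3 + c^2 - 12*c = (c)*(c^2 + c - 12) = c*(c + 4)*(c - 3)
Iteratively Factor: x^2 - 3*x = (x - 3)*(x)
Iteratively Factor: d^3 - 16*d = (d)*(d^2 - 16) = d*(d - 4)*(d + 4)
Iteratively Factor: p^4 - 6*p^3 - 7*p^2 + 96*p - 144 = (p - 3)*(p^3 - 3*p^2 - 16*p + 48) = (p - 4)*(p - 3)*(p^2 + p - 12) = (p - 4)*(p - 3)*(p + 4)*(p - 3)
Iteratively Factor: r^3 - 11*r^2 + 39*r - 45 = (r - 3)*(r^2 - 8*r + 15) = (r - 3)^2*(r - 5)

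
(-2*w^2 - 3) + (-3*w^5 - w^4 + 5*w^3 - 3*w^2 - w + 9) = -3*w^5 - w^4 + 5*w^3 - 5*w^2 - w + 6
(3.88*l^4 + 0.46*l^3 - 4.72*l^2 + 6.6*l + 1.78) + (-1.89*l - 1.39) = 3.88*l^4 + 0.46*l^3 - 4.72*l^2 + 4.71*l + 0.39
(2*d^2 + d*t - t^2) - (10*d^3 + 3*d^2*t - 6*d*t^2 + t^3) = -10*d^3 - 3*d^2*t + 2*d^2 + 6*d*t^2 + d*t - t^3 - t^2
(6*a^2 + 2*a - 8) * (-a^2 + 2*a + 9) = -6*a^4 + 10*a^3 + 66*a^2 + 2*a - 72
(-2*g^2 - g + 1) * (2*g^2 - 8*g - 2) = -4*g^4 + 14*g^3 + 14*g^2 - 6*g - 2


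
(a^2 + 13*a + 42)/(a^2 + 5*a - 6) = (a + 7)/(a - 1)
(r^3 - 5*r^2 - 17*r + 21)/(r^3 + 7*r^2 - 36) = (r^2 - 8*r + 7)/(r^2 + 4*r - 12)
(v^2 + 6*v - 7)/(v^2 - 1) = (v + 7)/(v + 1)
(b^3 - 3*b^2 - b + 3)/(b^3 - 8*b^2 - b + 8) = (b - 3)/(b - 8)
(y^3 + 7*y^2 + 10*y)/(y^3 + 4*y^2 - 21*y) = (y^2 + 7*y + 10)/(y^2 + 4*y - 21)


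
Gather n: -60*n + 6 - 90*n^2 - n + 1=-90*n^2 - 61*n + 7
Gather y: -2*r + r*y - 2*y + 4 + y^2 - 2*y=-2*r + y^2 + y*(r - 4) + 4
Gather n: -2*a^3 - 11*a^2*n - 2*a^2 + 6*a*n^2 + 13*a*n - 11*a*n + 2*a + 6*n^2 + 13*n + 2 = -2*a^3 - 2*a^2 + 2*a + n^2*(6*a + 6) + n*(-11*a^2 + 2*a + 13) + 2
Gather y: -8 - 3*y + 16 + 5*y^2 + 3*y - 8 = 5*y^2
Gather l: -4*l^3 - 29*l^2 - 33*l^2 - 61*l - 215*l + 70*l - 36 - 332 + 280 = -4*l^3 - 62*l^2 - 206*l - 88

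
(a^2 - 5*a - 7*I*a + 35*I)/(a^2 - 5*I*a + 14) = (a - 5)/(a + 2*I)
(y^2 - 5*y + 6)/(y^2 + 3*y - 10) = (y - 3)/(y + 5)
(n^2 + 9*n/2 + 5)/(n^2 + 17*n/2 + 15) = (n + 2)/(n + 6)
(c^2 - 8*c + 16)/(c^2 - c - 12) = (c - 4)/(c + 3)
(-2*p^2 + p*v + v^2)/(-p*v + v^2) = (2*p + v)/v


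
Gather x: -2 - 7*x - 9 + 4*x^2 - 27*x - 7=4*x^2 - 34*x - 18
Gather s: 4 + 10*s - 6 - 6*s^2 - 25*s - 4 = -6*s^2 - 15*s - 6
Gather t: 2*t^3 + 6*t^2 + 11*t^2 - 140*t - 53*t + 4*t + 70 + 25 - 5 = 2*t^3 + 17*t^2 - 189*t + 90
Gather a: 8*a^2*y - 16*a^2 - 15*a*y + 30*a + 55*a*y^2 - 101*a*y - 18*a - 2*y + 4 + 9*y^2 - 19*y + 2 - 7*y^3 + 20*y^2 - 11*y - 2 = a^2*(8*y - 16) + a*(55*y^2 - 116*y + 12) - 7*y^3 + 29*y^2 - 32*y + 4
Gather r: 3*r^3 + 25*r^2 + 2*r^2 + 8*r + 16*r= 3*r^3 + 27*r^2 + 24*r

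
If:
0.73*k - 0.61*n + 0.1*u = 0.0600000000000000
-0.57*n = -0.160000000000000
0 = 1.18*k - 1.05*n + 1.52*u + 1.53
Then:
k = 0.48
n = 0.28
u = -1.18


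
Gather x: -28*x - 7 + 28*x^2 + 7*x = 28*x^2 - 21*x - 7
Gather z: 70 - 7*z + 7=77 - 7*z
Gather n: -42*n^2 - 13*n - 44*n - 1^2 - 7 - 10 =-42*n^2 - 57*n - 18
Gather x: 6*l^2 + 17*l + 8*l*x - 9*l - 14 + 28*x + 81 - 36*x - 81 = 6*l^2 + 8*l + x*(8*l - 8) - 14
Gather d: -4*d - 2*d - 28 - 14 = -6*d - 42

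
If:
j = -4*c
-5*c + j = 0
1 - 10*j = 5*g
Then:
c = 0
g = 1/5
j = 0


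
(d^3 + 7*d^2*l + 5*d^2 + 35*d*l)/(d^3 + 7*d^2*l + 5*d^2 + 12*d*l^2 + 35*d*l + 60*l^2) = d*(d + 7*l)/(d^2 + 7*d*l + 12*l^2)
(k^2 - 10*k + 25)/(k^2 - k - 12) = (-k^2 + 10*k - 25)/(-k^2 + k + 12)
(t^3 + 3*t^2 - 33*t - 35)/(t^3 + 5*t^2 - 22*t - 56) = (t^2 - 4*t - 5)/(t^2 - 2*t - 8)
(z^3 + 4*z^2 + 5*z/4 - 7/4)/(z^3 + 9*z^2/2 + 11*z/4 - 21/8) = 2*(z + 1)/(2*z + 3)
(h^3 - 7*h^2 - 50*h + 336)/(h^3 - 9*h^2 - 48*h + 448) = (h - 6)/(h - 8)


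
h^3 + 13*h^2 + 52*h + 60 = (h + 2)*(h + 5)*(h + 6)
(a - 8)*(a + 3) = a^2 - 5*a - 24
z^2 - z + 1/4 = (z - 1/2)^2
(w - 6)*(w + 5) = w^2 - w - 30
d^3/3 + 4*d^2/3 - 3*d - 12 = (d/3 + 1)*(d - 3)*(d + 4)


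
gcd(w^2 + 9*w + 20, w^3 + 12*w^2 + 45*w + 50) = w + 5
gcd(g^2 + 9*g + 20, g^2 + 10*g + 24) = g + 4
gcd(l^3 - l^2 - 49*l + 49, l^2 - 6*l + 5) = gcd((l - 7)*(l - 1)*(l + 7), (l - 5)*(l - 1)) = l - 1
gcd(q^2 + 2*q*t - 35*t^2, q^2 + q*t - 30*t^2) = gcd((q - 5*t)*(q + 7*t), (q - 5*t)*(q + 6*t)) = q - 5*t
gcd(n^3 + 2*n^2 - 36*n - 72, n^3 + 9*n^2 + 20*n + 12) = n^2 + 8*n + 12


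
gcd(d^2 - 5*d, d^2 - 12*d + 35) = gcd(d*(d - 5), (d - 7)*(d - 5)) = d - 5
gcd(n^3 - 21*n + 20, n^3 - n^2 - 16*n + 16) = n^2 - 5*n + 4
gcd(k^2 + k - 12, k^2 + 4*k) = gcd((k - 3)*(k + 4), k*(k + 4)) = k + 4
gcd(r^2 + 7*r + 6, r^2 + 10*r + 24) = r + 6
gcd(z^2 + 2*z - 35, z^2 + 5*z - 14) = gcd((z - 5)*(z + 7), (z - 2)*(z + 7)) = z + 7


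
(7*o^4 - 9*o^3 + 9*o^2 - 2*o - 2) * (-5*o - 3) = -35*o^5 + 24*o^4 - 18*o^3 - 17*o^2 + 16*o + 6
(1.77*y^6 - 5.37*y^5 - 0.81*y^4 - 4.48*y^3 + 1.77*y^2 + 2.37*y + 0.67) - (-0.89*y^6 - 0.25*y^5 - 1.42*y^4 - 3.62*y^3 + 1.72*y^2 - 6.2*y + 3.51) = 2.66*y^6 - 5.12*y^5 + 0.61*y^4 - 0.86*y^3 + 0.05*y^2 + 8.57*y - 2.84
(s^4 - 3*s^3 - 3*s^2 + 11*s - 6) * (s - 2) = s^5 - 5*s^4 + 3*s^3 + 17*s^2 - 28*s + 12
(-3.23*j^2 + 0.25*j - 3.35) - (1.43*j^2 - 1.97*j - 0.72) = -4.66*j^2 + 2.22*j - 2.63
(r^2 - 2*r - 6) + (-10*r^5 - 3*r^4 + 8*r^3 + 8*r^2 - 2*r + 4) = -10*r^5 - 3*r^4 + 8*r^3 + 9*r^2 - 4*r - 2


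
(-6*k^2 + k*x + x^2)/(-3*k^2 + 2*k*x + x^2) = (-2*k + x)/(-k + x)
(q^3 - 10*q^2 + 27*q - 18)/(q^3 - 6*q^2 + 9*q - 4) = (q^2 - 9*q + 18)/(q^2 - 5*q + 4)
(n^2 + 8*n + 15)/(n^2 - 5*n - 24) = (n + 5)/(n - 8)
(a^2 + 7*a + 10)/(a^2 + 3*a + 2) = (a + 5)/(a + 1)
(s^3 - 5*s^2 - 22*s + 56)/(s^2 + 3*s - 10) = (s^2 - 3*s - 28)/(s + 5)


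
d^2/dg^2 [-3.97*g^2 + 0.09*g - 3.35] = -7.94000000000000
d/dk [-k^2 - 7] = -2*k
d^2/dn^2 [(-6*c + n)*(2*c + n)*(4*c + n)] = 6*n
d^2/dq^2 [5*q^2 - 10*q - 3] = 10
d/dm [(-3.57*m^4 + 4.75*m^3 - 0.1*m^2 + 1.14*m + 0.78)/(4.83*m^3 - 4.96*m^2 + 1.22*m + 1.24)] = (-17.2431*m^6 + 35.4144*m^5 - 36.1432*m^4 - 17.1296*m^3 + 11.9002*m^2 + 7.4896*m + 0.462)/(23.3289*m^6 - 47.9136*m^5 + 36.3868*m^4 - 0.123999999999999*m^3 - 10.8124*m^2 + 3.0256*m + 1.5376)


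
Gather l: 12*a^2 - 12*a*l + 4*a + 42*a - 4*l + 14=12*a^2 + 46*a + l*(-12*a - 4) + 14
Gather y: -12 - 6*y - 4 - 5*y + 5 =-11*y - 11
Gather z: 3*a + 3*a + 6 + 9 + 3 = 6*a + 18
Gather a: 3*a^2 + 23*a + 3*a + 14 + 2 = 3*a^2 + 26*a + 16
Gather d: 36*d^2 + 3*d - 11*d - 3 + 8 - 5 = 36*d^2 - 8*d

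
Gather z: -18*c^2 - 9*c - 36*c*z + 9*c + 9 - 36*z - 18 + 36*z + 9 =-18*c^2 - 36*c*z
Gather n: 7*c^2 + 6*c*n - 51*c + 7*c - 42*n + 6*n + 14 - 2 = 7*c^2 - 44*c + n*(6*c - 36) + 12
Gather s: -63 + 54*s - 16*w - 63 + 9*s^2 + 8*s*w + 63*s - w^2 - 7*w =9*s^2 + s*(8*w + 117) - w^2 - 23*w - 126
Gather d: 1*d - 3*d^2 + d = -3*d^2 + 2*d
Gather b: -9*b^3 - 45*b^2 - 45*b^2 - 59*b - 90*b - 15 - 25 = -9*b^3 - 90*b^2 - 149*b - 40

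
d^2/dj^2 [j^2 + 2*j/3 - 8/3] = 2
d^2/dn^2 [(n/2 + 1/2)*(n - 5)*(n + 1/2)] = 3*n - 7/2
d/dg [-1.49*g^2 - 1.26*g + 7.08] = -2.98*g - 1.26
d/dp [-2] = 0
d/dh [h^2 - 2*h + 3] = 2*h - 2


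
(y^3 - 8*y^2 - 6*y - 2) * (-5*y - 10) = -5*y^4 + 30*y^3 + 110*y^2 + 70*y + 20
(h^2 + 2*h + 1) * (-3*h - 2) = -3*h^3 - 8*h^2 - 7*h - 2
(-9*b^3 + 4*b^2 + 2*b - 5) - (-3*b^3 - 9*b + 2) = -6*b^3 + 4*b^2 + 11*b - 7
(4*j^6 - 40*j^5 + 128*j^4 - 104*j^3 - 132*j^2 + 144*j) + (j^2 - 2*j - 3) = 4*j^6 - 40*j^5 + 128*j^4 - 104*j^3 - 131*j^2 + 142*j - 3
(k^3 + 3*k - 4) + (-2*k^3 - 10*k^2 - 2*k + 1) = -k^3 - 10*k^2 + k - 3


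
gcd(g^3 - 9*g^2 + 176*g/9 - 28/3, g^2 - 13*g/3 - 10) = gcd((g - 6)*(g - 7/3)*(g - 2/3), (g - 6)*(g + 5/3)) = g - 6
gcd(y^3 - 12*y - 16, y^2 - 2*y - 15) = 1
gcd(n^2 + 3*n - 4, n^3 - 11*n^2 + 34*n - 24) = n - 1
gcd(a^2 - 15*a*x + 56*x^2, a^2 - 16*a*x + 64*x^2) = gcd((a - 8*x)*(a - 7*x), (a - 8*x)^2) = -a + 8*x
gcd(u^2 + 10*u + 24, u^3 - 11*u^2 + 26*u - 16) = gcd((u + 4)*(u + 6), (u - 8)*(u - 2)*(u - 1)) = 1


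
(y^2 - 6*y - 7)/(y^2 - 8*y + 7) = (y + 1)/(y - 1)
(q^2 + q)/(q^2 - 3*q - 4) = q/(q - 4)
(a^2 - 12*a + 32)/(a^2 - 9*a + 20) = (a - 8)/(a - 5)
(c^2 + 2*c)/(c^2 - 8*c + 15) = c*(c + 2)/(c^2 - 8*c + 15)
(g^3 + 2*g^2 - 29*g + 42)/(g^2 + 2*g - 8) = (g^2 + 4*g - 21)/(g + 4)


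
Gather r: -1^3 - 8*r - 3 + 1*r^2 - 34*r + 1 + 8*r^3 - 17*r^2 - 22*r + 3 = 8*r^3 - 16*r^2 - 64*r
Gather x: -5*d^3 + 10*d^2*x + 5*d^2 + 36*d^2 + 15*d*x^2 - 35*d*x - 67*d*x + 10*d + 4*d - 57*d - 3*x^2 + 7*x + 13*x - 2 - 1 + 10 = -5*d^3 + 41*d^2 - 43*d + x^2*(15*d - 3) + x*(10*d^2 - 102*d + 20) + 7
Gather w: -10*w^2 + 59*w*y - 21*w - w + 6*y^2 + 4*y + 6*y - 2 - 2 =-10*w^2 + w*(59*y - 22) + 6*y^2 + 10*y - 4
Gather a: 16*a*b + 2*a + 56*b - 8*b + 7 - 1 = a*(16*b + 2) + 48*b + 6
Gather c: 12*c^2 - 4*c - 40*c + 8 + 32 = 12*c^2 - 44*c + 40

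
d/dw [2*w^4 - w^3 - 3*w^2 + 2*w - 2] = 8*w^3 - 3*w^2 - 6*w + 2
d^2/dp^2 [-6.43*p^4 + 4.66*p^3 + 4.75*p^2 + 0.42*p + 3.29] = -77.16*p^2 + 27.96*p + 9.5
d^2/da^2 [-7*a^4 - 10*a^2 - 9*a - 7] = -84*a^2 - 20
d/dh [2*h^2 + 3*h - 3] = 4*h + 3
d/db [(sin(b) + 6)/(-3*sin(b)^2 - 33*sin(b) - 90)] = cos(b)/(3*(sin(b) + 5)^2)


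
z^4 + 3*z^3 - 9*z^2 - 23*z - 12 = (z - 3)*(z + 1)^2*(z + 4)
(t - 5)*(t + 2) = t^2 - 3*t - 10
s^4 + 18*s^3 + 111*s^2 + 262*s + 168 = (s + 1)*(s + 4)*(s + 6)*(s + 7)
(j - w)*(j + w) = j^2 - w^2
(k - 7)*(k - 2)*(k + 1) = k^3 - 8*k^2 + 5*k + 14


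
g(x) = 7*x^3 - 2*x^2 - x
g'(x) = 21*x^2 - 4*x - 1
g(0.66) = 0.48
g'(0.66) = 5.51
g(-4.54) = -691.72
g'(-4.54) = 450.00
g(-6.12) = -1673.34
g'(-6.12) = 810.02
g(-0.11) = 0.08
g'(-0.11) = -0.31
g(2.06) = 50.65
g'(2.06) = 79.88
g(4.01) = 415.20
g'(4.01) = 320.64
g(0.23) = -0.25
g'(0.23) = -0.81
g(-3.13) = -231.11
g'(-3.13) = 217.25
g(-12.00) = -12372.00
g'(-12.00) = 3071.00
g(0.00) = 0.00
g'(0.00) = -1.00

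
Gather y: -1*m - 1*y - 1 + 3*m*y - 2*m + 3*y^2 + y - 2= 3*m*y - 3*m + 3*y^2 - 3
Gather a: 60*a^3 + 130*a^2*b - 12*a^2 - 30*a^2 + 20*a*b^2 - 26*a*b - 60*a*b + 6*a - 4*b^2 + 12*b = 60*a^3 + a^2*(130*b - 42) + a*(20*b^2 - 86*b + 6) - 4*b^2 + 12*b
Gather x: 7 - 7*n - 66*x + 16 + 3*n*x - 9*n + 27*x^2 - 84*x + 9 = -16*n + 27*x^2 + x*(3*n - 150) + 32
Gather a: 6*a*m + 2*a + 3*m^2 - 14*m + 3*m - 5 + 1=a*(6*m + 2) + 3*m^2 - 11*m - 4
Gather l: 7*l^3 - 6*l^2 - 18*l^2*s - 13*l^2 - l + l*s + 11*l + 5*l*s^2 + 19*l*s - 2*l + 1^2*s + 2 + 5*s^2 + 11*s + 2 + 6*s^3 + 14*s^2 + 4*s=7*l^3 + l^2*(-18*s - 19) + l*(5*s^2 + 20*s + 8) + 6*s^3 + 19*s^2 + 16*s + 4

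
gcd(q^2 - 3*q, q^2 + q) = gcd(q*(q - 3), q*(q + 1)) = q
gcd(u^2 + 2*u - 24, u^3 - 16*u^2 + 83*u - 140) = u - 4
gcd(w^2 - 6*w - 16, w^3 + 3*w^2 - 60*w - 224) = w - 8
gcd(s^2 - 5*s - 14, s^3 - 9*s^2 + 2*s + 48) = s + 2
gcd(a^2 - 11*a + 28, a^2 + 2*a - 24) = a - 4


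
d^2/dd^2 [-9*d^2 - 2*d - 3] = -18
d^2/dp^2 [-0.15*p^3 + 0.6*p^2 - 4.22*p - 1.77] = 1.2 - 0.9*p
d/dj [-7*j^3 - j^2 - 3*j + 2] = -21*j^2 - 2*j - 3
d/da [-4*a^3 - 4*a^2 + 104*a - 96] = -12*a^2 - 8*a + 104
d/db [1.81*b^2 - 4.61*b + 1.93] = 3.62*b - 4.61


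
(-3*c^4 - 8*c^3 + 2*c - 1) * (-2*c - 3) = 6*c^5 + 25*c^4 + 24*c^3 - 4*c^2 - 4*c + 3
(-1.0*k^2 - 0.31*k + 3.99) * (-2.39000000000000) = 2.39*k^2 + 0.7409*k - 9.5361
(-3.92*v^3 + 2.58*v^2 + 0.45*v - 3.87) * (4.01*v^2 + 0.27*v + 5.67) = -15.7192*v^5 + 9.2874*v^4 - 19.7253*v^3 - 0.768599999999999*v^2 + 1.5066*v - 21.9429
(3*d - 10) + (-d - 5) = 2*d - 15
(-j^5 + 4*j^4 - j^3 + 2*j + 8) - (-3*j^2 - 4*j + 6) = -j^5 + 4*j^4 - j^3 + 3*j^2 + 6*j + 2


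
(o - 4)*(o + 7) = o^2 + 3*o - 28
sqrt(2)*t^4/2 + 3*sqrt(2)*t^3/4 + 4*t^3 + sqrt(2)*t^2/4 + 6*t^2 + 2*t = t*(t + 1/2)*(t + 4*sqrt(2))*(sqrt(2)*t/2 + sqrt(2)/2)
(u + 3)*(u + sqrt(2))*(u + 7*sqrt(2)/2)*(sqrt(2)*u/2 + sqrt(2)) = sqrt(2)*u^4/2 + 5*sqrt(2)*u^3/2 + 9*u^3/2 + 13*sqrt(2)*u^2/2 + 45*u^2/2 + 35*sqrt(2)*u/2 + 27*u + 21*sqrt(2)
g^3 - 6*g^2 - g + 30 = (g - 5)*(g - 3)*(g + 2)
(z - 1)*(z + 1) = z^2 - 1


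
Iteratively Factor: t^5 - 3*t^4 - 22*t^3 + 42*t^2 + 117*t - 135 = (t + 3)*(t^4 - 6*t^3 - 4*t^2 + 54*t - 45) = (t + 3)^2*(t^3 - 9*t^2 + 23*t - 15) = (t - 5)*(t + 3)^2*(t^2 - 4*t + 3) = (t - 5)*(t - 3)*(t + 3)^2*(t - 1)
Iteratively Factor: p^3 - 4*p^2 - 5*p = (p + 1)*(p^2 - 5*p) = (p - 5)*(p + 1)*(p)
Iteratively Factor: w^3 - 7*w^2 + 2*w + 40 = (w + 2)*(w^2 - 9*w + 20) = (w - 4)*(w + 2)*(w - 5)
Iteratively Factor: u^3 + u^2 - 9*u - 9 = (u + 1)*(u^2 - 9) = (u - 3)*(u + 1)*(u + 3)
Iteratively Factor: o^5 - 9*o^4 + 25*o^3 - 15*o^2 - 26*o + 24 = (o - 1)*(o^4 - 8*o^3 + 17*o^2 + 2*o - 24) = (o - 3)*(o - 1)*(o^3 - 5*o^2 + 2*o + 8) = (o - 4)*(o - 3)*(o - 1)*(o^2 - o - 2) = (o - 4)*(o - 3)*(o - 1)*(o + 1)*(o - 2)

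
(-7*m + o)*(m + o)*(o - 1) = -7*m^2*o + 7*m^2 - 6*m*o^2 + 6*m*o + o^3 - o^2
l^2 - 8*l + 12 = (l - 6)*(l - 2)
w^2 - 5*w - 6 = (w - 6)*(w + 1)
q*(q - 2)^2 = q^3 - 4*q^2 + 4*q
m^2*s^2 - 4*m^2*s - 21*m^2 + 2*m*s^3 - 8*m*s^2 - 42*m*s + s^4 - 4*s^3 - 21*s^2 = (m + s)^2*(s - 7)*(s + 3)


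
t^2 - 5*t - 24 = (t - 8)*(t + 3)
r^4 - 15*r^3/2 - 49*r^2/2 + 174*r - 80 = (r - 8)*(r - 4)*(r - 1/2)*(r + 5)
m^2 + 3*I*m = m*(m + 3*I)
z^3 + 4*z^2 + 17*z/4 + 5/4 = (z + 1/2)*(z + 1)*(z + 5/2)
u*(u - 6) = u^2 - 6*u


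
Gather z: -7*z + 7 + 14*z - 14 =7*z - 7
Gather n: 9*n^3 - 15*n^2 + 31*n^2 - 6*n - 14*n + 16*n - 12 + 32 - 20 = 9*n^3 + 16*n^2 - 4*n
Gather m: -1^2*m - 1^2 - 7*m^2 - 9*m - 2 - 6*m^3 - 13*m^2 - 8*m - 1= -6*m^3 - 20*m^2 - 18*m - 4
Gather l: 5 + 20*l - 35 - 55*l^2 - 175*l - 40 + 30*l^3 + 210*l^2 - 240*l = 30*l^3 + 155*l^2 - 395*l - 70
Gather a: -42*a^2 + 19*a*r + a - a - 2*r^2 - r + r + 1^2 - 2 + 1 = -42*a^2 + 19*a*r - 2*r^2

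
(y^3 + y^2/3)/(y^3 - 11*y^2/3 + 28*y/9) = 3*y*(3*y + 1)/(9*y^2 - 33*y + 28)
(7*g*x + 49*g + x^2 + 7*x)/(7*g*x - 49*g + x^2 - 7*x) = (x + 7)/(x - 7)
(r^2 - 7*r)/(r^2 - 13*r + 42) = r/(r - 6)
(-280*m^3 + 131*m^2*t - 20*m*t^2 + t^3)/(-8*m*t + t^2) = 35*m^2/t - 12*m + t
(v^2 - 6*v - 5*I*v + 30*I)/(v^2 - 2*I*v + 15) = (v - 6)/(v + 3*I)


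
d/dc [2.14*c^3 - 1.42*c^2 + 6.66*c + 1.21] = 6.42*c^2 - 2.84*c + 6.66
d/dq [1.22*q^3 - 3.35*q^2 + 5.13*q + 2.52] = 3.66*q^2 - 6.7*q + 5.13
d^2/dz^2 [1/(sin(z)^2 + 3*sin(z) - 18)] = (-4*sin(z)^4 - 9*sin(z)^3 - 75*sin(z)^2 - 36*sin(z) + 54)/(sin(z)^2 + 3*sin(z) - 18)^3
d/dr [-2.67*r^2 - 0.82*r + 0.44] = -5.34*r - 0.82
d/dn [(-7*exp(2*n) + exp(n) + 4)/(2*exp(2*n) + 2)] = (-exp(2*n) - 22*exp(n) + 1)*exp(n)/(2*(exp(4*n) + 2*exp(2*n) + 1))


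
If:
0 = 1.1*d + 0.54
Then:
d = -0.49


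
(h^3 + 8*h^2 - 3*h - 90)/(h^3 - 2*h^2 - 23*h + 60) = (h + 6)/(h - 4)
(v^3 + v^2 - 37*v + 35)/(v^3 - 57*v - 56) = (v^2 - 6*v + 5)/(v^2 - 7*v - 8)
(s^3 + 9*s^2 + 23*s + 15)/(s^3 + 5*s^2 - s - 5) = (s + 3)/(s - 1)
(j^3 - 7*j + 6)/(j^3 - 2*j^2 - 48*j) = (-j^3 + 7*j - 6)/(j*(-j^2 + 2*j + 48))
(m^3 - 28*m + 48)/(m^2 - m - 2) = (m^2 + 2*m - 24)/(m + 1)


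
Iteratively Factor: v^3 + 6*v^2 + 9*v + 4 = (v + 1)*(v^2 + 5*v + 4) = (v + 1)^2*(v + 4)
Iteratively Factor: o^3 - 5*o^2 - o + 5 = (o + 1)*(o^2 - 6*o + 5) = (o - 1)*(o + 1)*(o - 5)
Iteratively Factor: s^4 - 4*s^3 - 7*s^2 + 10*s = (s)*(s^3 - 4*s^2 - 7*s + 10) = s*(s + 2)*(s^2 - 6*s + 5) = s*(s - 1)*(s + 2)*(s - 5)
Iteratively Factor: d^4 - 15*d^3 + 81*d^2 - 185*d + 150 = (d - 5)*(d^3 - 10*d^2 + 31*d - 30) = (d - 5)*(d - 2)*(d^2 - 8*d + 15) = (d - 5)^2*(d - 2)*(d - 3)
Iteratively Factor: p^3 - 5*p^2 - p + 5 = (p + 1)*(p^2 - 6*p + 5) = (p - 5)*(p + 1)*(p - 1)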